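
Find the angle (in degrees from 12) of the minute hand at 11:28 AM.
The minute hand moves 6 degrees per minute.
At 11:28: 28 x 6 = 168 degrees

Final answer: 168 degrees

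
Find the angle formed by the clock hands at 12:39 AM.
Hour hand position: 0 x 30 + 39 x 0.5 = 19.5 degrees
Minute hand position: 39 x 6 = 234 degrees
Difference: |19.5 - 234| = 214.5 degrees
Since 214.5 > 180, the smaller angle is 360 - 214.5 = 145.5 degrees

Final answer: 145.5 degrees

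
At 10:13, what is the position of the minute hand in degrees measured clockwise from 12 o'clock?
The minute hand moves 6 degrees per minute.
At 10:13: 13 x 6 = 78 degrees

Final answer: 78 degrees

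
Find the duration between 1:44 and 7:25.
From 1:44 to 7:25:
(7 x 60 + 25) - (1 x 60 + 44) = 445 - 104 = 341 minutes
= 5 hours and 41 minutes

Final answer: 5 hours and 41 minutes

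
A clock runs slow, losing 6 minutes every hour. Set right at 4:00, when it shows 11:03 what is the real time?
For every 60 true minutes, the faulty clock advances 54 minutes, so 1 faulty-clock minute corresponds to 60/54 true minutes.
From 4:00 to 11:03 on the faulty dial is 423 minutes.
True elapsed: 423 x 60/54 = 470 minutes = 7 hours and 50 minutes.
True time: 4:00 + 7 hours and 50 minutes = 11:50.

Final answer: 11:50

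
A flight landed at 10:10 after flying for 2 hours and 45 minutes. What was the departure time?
Starting time: 10:10 = 610 total minutes past 12:00
Subtracting: 2 hours and 45 minutes = 165 minutes
610 - 165 = 445 minutes
= 7 hours and 25 minutes past 12:00 = 7:25

Final answer: 7:25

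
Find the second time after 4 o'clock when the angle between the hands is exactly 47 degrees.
At t minutes past 4:00, the hour hand is at 30 x 4 + 0.5t degrees and the minute hand is at 6t degrees.
The smaller angle between them is 47 degrees when |30H - 5.5t| = 47 or |30H - 5.5t| = 313.
With H = 4, solve 30 x 4 - 5.5t = +/- target for each target:
  t = (30 x 4 - 47) / 5.5 = 13.27
  t = (30 x 4 + 47) / 5.5 = 30.36
  t = (30 x 4 - 313) / 5.5 = -35.09 (outside (0, 60))
  t = (30 x 4 + 313) / 5.5 = 78.73 (outside (0, 60))
Valid solutions in (0, 60): {13.27, 30.36} minutes.
The second occurrence is t = 30.36 minutes.
The hands form a 47-degree angle at 30.36 minutes past 4:00.

Final answer: 30.36 minutes past 4:00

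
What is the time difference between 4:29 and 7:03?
From 4:29 to 7:03:
(7 x 60 + 3) - (4 x 60 + 29) = 423 - 269 = 154 minutes
= 2 hours and 34 minutes

Final answer: 2 hours and 34 minutes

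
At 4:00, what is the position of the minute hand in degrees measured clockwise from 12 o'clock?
The minute hand moves 6 degrees per minute.
At 4:00: 0 x 6 = 0 degrees

Final answer: 0 degrees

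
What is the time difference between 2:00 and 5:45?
From 2:00 to 5:45:
(5 x 60 + 45) - (2 x 60 + 0) = 345 - 120 = 225 minutes
= 3 hours and 45 minutes

Final answer: 3 hours and 45 minutes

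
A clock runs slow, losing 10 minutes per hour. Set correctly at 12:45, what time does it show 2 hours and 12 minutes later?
For every 60 true minutes, the faulty clock advances 60 - 10 = 50 minutes.
True elapsed: 2 hours and 12 minutes = 132 minutes.
Faulty clock advances: 132 x 50/60 = 110 minutes (drift: 22 minutes behind).
Shown time: 12:45 + 110 minutes = 2:35.

Final answer: 2:35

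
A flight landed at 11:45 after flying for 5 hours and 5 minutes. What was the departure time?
Starting time: 11:45 = 705 total minutes past 12:00
Subtracting: 5 hours and 5 minutes = 305 minutes
705 - 305 = 400 minutes
= 6 hours and 40 minutes past 12:00 = 6:40

Final answer: 6:40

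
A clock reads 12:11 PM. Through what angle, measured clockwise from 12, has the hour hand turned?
The hour hand moves 30 degrees per hour and 0.5 degrees per minute.
At 12:11: (0) x 30 + 11 x 0.5 = 0 + 5.5 = 5.5 degrees

Final answer: 5.5 degrees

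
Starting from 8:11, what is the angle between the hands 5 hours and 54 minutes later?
First find the time 5 hours and 54 minutes after 8:11.
Total minutes: 8 x 60 + 11 + 5 x 60 + 54 = 845.
845 mod 720 = 125 minutes = 2:05.
Now compute the angle at 2:05:
Hour hand: 2 x 30 + 5 x 0.5 = 62.5 degrees
Minute hand: 5 x 6 = 30 degrees
Difference: |62.5 - 30| = 32.5 degrees
The angle is 32.5 degrees

Final answer: 32.5 degrees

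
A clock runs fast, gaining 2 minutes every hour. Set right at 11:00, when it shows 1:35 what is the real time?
For every 60 true minutes, the faulty clock advances 62 minutes, so 1 faulty-clock minute corresponds to 60/62 true minutes.
From 11:00 to 1:35 on the faulty dial is 155 minutes.
True elapsed: 155 x 60/62 = 150 minutes = 2 hours and 30 minutes.
True time: 11:00 + 2 hours and 30 minutes = 1:30.

Final answer: 1:30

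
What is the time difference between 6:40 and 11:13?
From 6:40 to 11:13:
(11 x 60 + 13) - (6 x 60 + 40) = 673 - 400 = 273 minutes
= 4 hours and 33 minutes

Final answer: 4 hours and 33 minutes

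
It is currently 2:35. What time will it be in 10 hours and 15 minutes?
Starting time: 2:35
Adding 15 minutes to 35 minutes: 35 + 15 = 50 minutes
Adding 10 hours: 2 + 10 = 12
Final time: 12:50

Final answer: 12:50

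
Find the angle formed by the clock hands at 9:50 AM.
Hour hand position: 9 x 30 + 50 x 0.5 = 295 degrees
Minute hand position: 50 x 6 = 300 degrees
Difference: |295 - 300| = 5 degrees
The angle between the hands is 5 degrees

Final answer: 5 degrees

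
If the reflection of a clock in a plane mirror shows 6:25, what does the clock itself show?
Reflection across the vertical (12-6) axis maps a hand at angle A degrees to (360 - A) degrees, which sends a reading of T minutes past 12:00 to (720 - T) minutes past 12:00.
Mirror reads 6:25 = 385 minutes past 12:00.
Actual time: (720 - 385) mod 720 = 335 minutes = 5:35.

Final answer: 5:35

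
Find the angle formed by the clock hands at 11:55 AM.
Hour hand position: 11 x 30 + 55 x 0.5 = 357.5 degrees
Minute hand position: 55 x 6 = 330 degrees
Difference: |357.5 - 330| = 27.5 degrees
The angle between the hands is 27.5 degrees

Final answer: 27.5 degrees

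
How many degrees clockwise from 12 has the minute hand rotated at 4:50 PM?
The minute hand moves 6 degrees per minute.
At 4:50: 50 x 6 = 300 degrees

Final answer: 300 degrees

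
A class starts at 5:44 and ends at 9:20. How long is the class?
From 5:44 to 9:20:
(9 x 60 + 20) - (5 x 60 + 44) = 560 - 344 = 216 minutes
= 3 hours and 36 minutes

Final answer: 3 hours and 36 minutes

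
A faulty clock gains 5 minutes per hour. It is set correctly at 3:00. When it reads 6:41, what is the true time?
For every 60 true minutes, the faulty clock advances 65 minutes, so 1 faulty-clock minute corresponds to 60/65 true minutes.
From 3:00 to 6:41 on the faulty dial is 221 minutes.
True elapsed: 221 x 60/65 = 204 minutes = 3 hours and 24 minutes.
True time: 3:00 + 3 hours and 24 minutes = 6:24.

Final answer: 6:24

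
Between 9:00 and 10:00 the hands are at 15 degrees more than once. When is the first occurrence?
At t minutes past 9:00, the hour hand is at 30 x 9 + 0.5t degrees and the minute hand is at 6t degrees.
The smaller angle between them is 15 degrees when |30H - 5.5t| = 15 or |30H - 5.5t| = 345.
With H = 9, solve 30 x 9 - 5.5t = +/- target for each target:
  t = (30 x 9 - 15) / 5.5 = 46.36
  t = (30 x 9 + 15) / 5.5 = 51.82
  t = (30 x 9 - 345) / 5.5 = -13.64 (outside (0, 60))
  t = (30 x 9 + 345) / 5.5 = 111.82 (outside (0, 60))
Valid solutions in (0, 60): {46.36, 51.82} minutes.
The first occurrence is t = 46.36 minutes.
The hands form a 15-degree angle at 46.36 minutes past 9:00.

Final answer: 46.36 minutes past 9:00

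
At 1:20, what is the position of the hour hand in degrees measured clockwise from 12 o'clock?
The hour hand moves 30 degrees per hour and 0.5 degrees per minute.
At 1:20: (1) x 30 + 20 x 0.5 = 30 + 10 = 40 degrees

Final answer: 40 degrees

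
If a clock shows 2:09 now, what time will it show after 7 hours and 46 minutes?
Starting time: 2:09
Adding 46 minutes to 9 minutes: 9 + 46 = 55 minutes
Adding 7 hours: 2 + 7 = 9
Final time: 9:55

Final answer: 9:55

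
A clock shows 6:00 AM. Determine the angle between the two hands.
Hour hand position: 6 x 30 + 0 x 0.5 = 180 degrees
Minute hand position: 0 x 6 = 0 degrees
Difference: |180 - 0| = 180 degrees
The angle between the hands is 180 degrees

Final answer: 180 degrees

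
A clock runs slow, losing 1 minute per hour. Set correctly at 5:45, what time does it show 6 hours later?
For every 60 true minutes, the faulty clock advances 60 - 1 = 59 minutes.
True elapsed: 6 hours = 360 minutes.
Faulty clock advances: 360 x 59/60 = 354 minutes (drift: 6 minutes behind).
Shown time: 5:45 + 354 minutes = 11:39.

Final answer: 11:39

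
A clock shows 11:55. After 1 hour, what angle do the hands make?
First find the time 1 hour after 11:55.
Total minutes: 11 x 60 + 55 + 1 x 60 + 0 = 775.
775 mod 720 = 55 minutes = 12:55.
Now compute the angle at 12:55:
Hour hand: 0 x 30 + 55 x 0.5 = 27.5 degrees
Minute hand: 55 x 6 = 330 degrees
Difference: |27.5 - 330| = 302.5 degrees
Smaller angle: 360 - 302.5 = 57.5 degrees

Final answer: 57.5 degrees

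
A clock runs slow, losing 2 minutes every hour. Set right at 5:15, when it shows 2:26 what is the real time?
For every 60 true minutes, the faulty clock advances 58 minutes, so 1 faulty-clock minute corresponds to 60/58 true minutes.
From 5:15 to 2:26 on the faulty dial is 551 minutes.
True elapsed: 551 x 60/58 = 570 minutes = 9 hours and 30 minutes.
True time: 5:15 + 9 hours and 30 minutes = 2:45.

Final answer: 2:45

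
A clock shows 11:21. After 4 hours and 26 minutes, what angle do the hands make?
First find the time 4 hours and 26 minutes after 11:21.
Total minutes: 11 x 60 + 21 + 4 x 60 + 26 = 947.
947 mod 720 = 227 minutes = 3:47.
Now compute the angle at 3:47:
Hour hand: 3 x 30 + 47 x 0.5 = 113.5 degrees
Minute hand: 47 x 6 = 282 degrees
Difference: |113.5 - 282| = 168.5 degrees
The angle is 168.5 degrees

Final answer: 168.5 degrees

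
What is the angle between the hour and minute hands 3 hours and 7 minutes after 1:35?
First find the time 3 hours and 7 minutes after 1:35.
Total minutes: 1 x 60 + 35 + 3 x 60 + 7 = 282.
282 mod 720 = 282 minutes = 4:42.
Now compute the angle at 4:42:
Hour hand: 4 x 30 + 42 x 0.5 = 141 degrees
Minute hand: 42 x 6 = 252 degrees
Difference: |141 - 252| = 111 degrees
The angle is 111 degrees

Final answer: 111 degrees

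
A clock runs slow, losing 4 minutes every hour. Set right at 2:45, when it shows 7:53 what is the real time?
For every 60 true minutes, the faulty clock advances 56 minutes, so 1 faulty-clock minute corresponds to 60/56 true minutes.
From 2:45 to 7:53 on the faulty dial is 308 minutes.
True elapsed: 308 x 60/56 = 330 minutes = 5 hours and 30 minutes.
True time: 2:45 + 5 hours and 30 minutes = 8:15.

Final answer: 8:15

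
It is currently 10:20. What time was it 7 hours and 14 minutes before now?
Starting time: 10:20 = 620 total minutes past 12:00
Subtracting: 7 hours and 14 minutes = 434 minutes
620 - 434 = 186 minutes
= 3 hours and 6 minutes past 12:00 = 3:06

Final answer: 3:06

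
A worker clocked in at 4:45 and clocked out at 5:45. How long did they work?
From 4:45 to 5:45:
(5 x 60 + 45) - (4 x 60 + 45) = 345 - 285 = 60 minutes
= 1 hour

Final answer: 1 hour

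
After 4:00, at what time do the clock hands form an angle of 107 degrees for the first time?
At t minutes past 4:00, the hour hand is at 30 x 4 + 0.5t degrees and the minute hand is at 6t degrees.
The smaller angle between them is 107 degrees when |30H - 5.5t| = 107 or |30H - 5.5t| = 253.
With H = 4, solve 30 x 4 - 5.5t = +/- target for each target:
  t = (30 x 4 - 107) / 5.5 = 2.36
  t = (30 x 4 + 107) / 5.5 = 41.27
  t = (30 x 4 - 253) / 5.5 = -24.18 (outside (0, 60))
  t = (30 x 4 + 253) / 5.5 = 67.82 (outside (0, 60))
Valid solutions in (0, 60): {2.36, 41.27} minutes.
The first occurrence is t = 2.36 minutes.
The hands form a 107-degree angle at 2.36 minutes past 4:00.

Final answer: 2.36 minutes past 4:00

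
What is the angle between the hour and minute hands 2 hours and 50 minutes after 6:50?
First find the time 2 hours and 50 minutes after 6:50.
Total minutes: 6 x 60 + 50 + 2 x 60 + 50 = 580.
580 mod 720 = 580 minutes = 9:40.
Now compute the angle at 9:40:
Hour hand: 9 x 30 + 40 x 0.5 = 290 degrees
Minute hand: 40 x 6 = 240 degrees
Difference: |290 - 240| = 50 degrees
The angle is 50 degrees

Final answer: 50 degrees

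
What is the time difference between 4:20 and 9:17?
From 4:20 to 9:17:
(9 x 60 + 17) - (4 x 60 + 20) = 557 - 260 = 297 minutes
= 4 hours and 57 minutes

Final answer: 4 hours and 57 minutes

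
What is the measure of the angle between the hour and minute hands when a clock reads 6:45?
Hour hand position: 6 x 30 + 45 x 0.5 = 202.5 degrees
Minute hand position: 45 x 6 = 270 degrees
Difference: |202.5 - 270| = 67.5 degrees
The angle between the hands is 67.5 degrees

Final answer: 67.5 degrees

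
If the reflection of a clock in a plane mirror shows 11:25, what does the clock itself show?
Reflection across the vertical (12-6) axis maps a hand at angle A degrees to (360 - A) degrees, which sends a reading of T minutes past 12:00 to (720 - T) minutes past 12:00.
Mirror reads 11:25 = 685 minutes past 12:00.
Actual time: (720 - 685) mod 720 = 35 minutes = 12:35.

Final answer: 12:35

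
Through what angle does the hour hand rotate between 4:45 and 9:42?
The hour hand moves 0.5 degrees per minute.
Time elapsed: 9:42 - 4:45 = 297 minutes
Angular displacement: 297 x 0.5 = 148.5 degrees

Final answer: 148.5 degrees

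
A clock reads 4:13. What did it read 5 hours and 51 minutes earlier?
Starting time: 4:13 = 253 total minutes past 12:00
Subtracting: 5 hours and 51 minutes = 351 minutes
253 - 351 = -98 (negative, add 12 hours = 720) = 622 minutes
= 10 hours and 22 minutes past 12:00 = 10:22

Final answer: 10:22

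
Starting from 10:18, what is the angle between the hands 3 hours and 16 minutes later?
First find the time 3 hours and 16 minutes after 10:18.
Total minutes: 10 x 60 + 18 + 3 x 60 + 16 = 814.
814 mod 720 = 94 minutes = 1:34.
Now compute the angle at 1:34:
Hour hand: 1 x 30 + 34 x 0.5 = 47 degrees
Minute hand: 34 x 6 = 204 degrees
Difference: |47 - 204| = 157 degrees
The angle is 157 degrees

Final answer: 157 degrees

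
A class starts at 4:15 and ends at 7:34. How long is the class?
From 4:15 to 7:34:
(7 x 60 + 34) - (4 x 60 + 15) = 454 - 255 = 199 minutes
= 3 hours and 19 minutes

Final answer: 3 hours and 19 minutes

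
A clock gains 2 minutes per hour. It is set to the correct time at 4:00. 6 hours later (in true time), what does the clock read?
For every 60 true minutes, the faulty clock advances 60 + 2 = 62 minutes.
True elapsed: 6 hours = 360 minutes.
Faulty clock advances: 360 x 62/60 = 372 minutes (drift: 12 minutes ahead).
Shown time: 4:00 + 372 minutes = 10:12.

Final answer: 10:12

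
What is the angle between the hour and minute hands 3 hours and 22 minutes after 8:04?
First find the time 3 hours and 22 minutes after 8:04.
Total minutes: 8 x 60 + 4 + 3 x 60 + 22 = 686.
686 mod 720 = 686 minutes = 11:26.
Now compute the angle at 11:26:
Hour hand: 11 x 30 + 26 x 0.5 = 343 degrees
Minute hand: 26 x 6 = 156 degrees
Difference: |343 - 156| = 187 degrees
Smaller angle: 360 - 187 = 173 degrees

Final answer: 173 degrees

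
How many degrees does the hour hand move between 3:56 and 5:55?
The hour hand moves 0.5 degrees per minute.
Time elapsed: 5:55 - 3:56 = 119 minutes
Angular displacement: 119 x 0.5 = 59.5 degrees

Final answer: 59.5 degrees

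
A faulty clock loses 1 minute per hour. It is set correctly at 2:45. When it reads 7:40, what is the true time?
For every 60 true minutes, the faulty clock advances 59 minutes, so 1 faulty-clock minute corresponds to 60/59 true minutes.
From 2:45 to 7:40 on the faulty dial is 295 minutes.
True elapsed: 295 x 60/59 = 300 minutes = 5 hours.
True time: 2:45 + 5 hours = 7:45.

Final answer: 7:45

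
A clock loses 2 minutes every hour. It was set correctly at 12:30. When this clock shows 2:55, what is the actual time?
For every 60 true minutes, the faulty clock advances 58 minutes, so 1 faulty-clock minute corresponds to 60/58 true minutes.
From 12:30 to 2:55 on the faulty dial is 145 minutes.
True elapsed: 145 x 60/58 = 150 minutes = 2 hours and 30 minutes.
True time: 12:30 + 2 hours and 30 minutes = 3:00.

Final answer: 3:00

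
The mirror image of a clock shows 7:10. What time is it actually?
Reflection across the vertical (12-6) axis maps a hand at angle A degrees to (360 - A) degrees, which sends a reading of T minutes past 12:00 to (720 - T) minutes past 12:00.
Mirror reads 7:10 = 430 minutes past 12:00.
Actual time: (720 - 430) mod 720 = 290 minutes = 4:50.

Final answer: 4:50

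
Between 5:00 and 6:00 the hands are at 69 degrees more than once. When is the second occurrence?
At t minutes past 5:00, the hour hand is at 30 x 5 + 0.5t degrees and the minute hand is at 6t degrees.
The smaller angle between them is 69 degrees when |30H - 5.5t| = 69 or |30H - 5.5t| = 291.
With H = 5, solve 30 x 5 - 5.5t = +/- target for each target:
  t = (30 x 5 - 69) / 5.5 = 14.73
  t = (30 x 5 + 69) / 5.5 = 39.82
  t = (30 x 5 - 291) / 5.5 = -25.64 (outside (0, 60))
  t = (30 x 5 + 291) / 5.5 = 80.18 (outside (0, 60))
Valid solutions in (0, 60): {14.73, 39.82} minutes.
The second occurrence is t = 39.82 minutes.
The hands form a 69-degree angle at 39.82 minutes past 5:00.

Final answer: 39.82 minutes past 5:00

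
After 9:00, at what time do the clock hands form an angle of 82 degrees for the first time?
At t minutes past 9:00, the hour hand is at 30 x 9 + 0.5t degrees and the minute hand is at 6t degrees.
The smaller angle between them is 82 degrees when |30H - 5.5t| = 82 or |30H - 5.5t| = 278.
With H = 9, solve 30 x 9 - 5.5t = +/- target for each target:
  t = (30 x 9 - 82) / 5.5 = 34.18
  t = (30 x 9 + 82) / 5.5 = 64 (outside (0, 60))
  t = (30 x 9 - 278) / 5.5 = -1.45 (outside (0, 60))
  t = (30 x 9 + 278) / 5.5 = 99.64 (outside (0, 60))
Valid solutions in (0, 60): {34.18} minutes.
The first occurrence is t = 34.18 minutes.
The hands form a 82-degree angle at 34.18 minutes past 9:00.

Final answer: 34.18 minutes past 9:00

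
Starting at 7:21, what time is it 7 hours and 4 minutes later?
Starting time: 7:21
Adding 4 minutes to 21 minutes: 21 + 4 = 25 minutes
Adding 7 hours: 7 + 7 = 14 - 12 = 2
Final time: 2:25

Final answer: 2:25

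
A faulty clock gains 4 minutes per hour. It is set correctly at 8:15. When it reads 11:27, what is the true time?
For every 60 true minutes, the faulty clock advances 64 minutes, so 1 faulty-clock minute corresponds to 60/64 true minutes.
From 8:15 to 11:27 on the faulty dial is 192 minutes.
True elapsed: 192 x 60/64 = 180 minutes = 3 hours.
True time: 8:15 + 3 hours = 11:15.

Final answer: 11:15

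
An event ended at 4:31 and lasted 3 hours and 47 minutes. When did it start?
Starting time: 4:31 = 271 total minutes past 12:00
Subtracting: 3 hours and 47 minutes = 227 minutes
271 - 227 = 44 minutes
= 44 minutes past 12:00 = 12:44

Final answer: 12:44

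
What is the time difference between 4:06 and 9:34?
From 4:06 to 9:34:
(9 x 60 + 34) - (4 x 60 + 6) = 574 - 246 = 328 minutes
= 5 hours and 28 minutes

Final answer: 5 hours and 28 minutes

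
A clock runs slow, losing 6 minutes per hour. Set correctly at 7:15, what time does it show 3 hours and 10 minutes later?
For every 60 true minutes, the faulty clock advances 60 - 6 = 54 minutes.
True elapsed: 3 hours and 10 minutes = 190 minutes.
Faulty clock advances: 190 x 54/60 = 171 minutes (drift: 19 minutes behind).
Shown time: 7:15 + 171 minutes = 10:06.

Final answer: 10:06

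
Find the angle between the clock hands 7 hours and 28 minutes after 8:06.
First find the time 7 hours and 28 minutes after 8:06.
Total minutes: 8 x 60 + 6 + 7 x 60 + 28 = 934.
934 mod 720 = 214 minutes = 3:34.
Now compute the angle at 3:34:
Hour hand: 3 x 30 + 34 x 0.5 = 107 degrees
Minute hand: 34 x 6 = 204 degrees
Difference: |107 - 204| = 97 degrees
The angle is 97 degrees

Final answer: 97 degrees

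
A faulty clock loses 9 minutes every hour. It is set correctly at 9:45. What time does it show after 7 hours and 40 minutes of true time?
For every 60 true minutes, the faulty clock advances 60 - 9 = 51 minutes.
True elapsed: 7 hours and 40 minutes = 460 minutes.
Faulty clock advances: 460 x 51/60 = 391 minutes (drift: 69 minutes behind).
Shown time: 9:45 + 391 minutes = 4:16.

Final answer: 4:16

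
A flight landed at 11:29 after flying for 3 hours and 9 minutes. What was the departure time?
Starting time: 11:29 = 689 total minutes past 12:00
Subtracting: 3 hours and 9 minutes = 189 minutes
689 - 189 = 500 minutes
= 8 hours and 20 minutes past 12:00 = 8:20

Final answer: 8:20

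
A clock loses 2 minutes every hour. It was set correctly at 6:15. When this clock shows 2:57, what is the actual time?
For every 60 true minutes, the faulty clock advances 58 minutes, so 1 faulty-clock minute corresponds to 60/58 true minutes.
From 6:15 to 2:57 on the faulty dial is 522 minutes.
True elapsed: 522 x 60/58 = 540 minutes = 9 hours.
True time: 6:15 + 9 hours = 3:15.

Final answer: 3:15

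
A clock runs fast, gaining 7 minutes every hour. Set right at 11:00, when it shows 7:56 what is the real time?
For every 60 true minutes, the faulty clock advances 67 minutes, so 1 faulty-clock minute corresponds to 60/67 true minutes.
From 11:00 to 7:56 on the faulty dial is 536 minutes.
True elapsed: 536 x 60/67 = 480 minutes = 8 hours.
True time: 11:00 + 8 hours = 7:00.

Final answer: 7:00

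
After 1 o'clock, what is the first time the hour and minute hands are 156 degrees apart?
At t minutes past 1:00, the hour hand is at 30 x 1 + 0.5t degrees and the minute hand is at 6t degrees.
The smaller angle between them is 156 degrees when |30H - 5.5t| = 156 or |30H - 5.5t| = 204.
With H = 1, solve 30 x 1 - 5.5t = +/- target for each target:
  t = (30 x 1 - 156) / 5.5 = -22.91 (outside (0, 60))
  t = (30 x 1 + 156) / 5.5 = 33.82
  t = (30 x 1 - 204) / 5.5 = -31.64 (outside (0, 60))
  t = (30 x 1 + 204) / 5.5 = 42.55
Valid solutions in (0, 60): {33.82, 42.55} minutes.
The first occurrence is t = 33.82 minutes.
The hands form a 156-degree angle at 33.82 minutes past 1:00.

Final answer: 33.82 minutes past 1:00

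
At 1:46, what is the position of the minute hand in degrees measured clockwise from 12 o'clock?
The minute hand moves 6 degrees per minute.
At 1:46: 46 x 6 = 276 degrees

Final answer: 276 degrees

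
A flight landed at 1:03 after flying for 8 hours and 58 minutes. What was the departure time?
Starting time: 1:03 = 63 total minutes past 12:00
Subtracting: 8 hours and 58 minutes = 538 minutes
63 - 538 = -475 (negative, add 12 hours = 720) = 245 minutes
= 4 hours and 5 minutes past 12:00 = 4:05

Final answer: 4:05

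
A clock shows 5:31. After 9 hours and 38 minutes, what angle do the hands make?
First find the time 9 hours and 38 minutes after 5:31.
Total minutes: 5 x 60 + 31 + 9 x 60 + 38 = 909.
909 mod 720 = 189 minutes = 3:09.
Now compute the angle at 3:09:
Hour hand: 3 x 30 + 9 x 0.5 = 94.5 degrees
Minute hand: 9 x 6 = 54 degrees
Difference: |94.5 - 54| = 40.5 degrees
The angle is 40.5 degrees

Final answer: 40.5 degrees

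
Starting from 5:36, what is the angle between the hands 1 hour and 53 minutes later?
First find the time 1 hour and 53 minutes after 5:36.
Total minutes: 5 x 60 + 36 + 1 x 60 + 53 = 449.
449 mod 720 = 449 minutes = 7:29.
Now compute the angle at 7:29:
Hour hand: 7 x 30 + 29 x 0.5 = 224.5 degrees
Minute hand: 29 x 6 = 174 degrees
Difference: |224.5 - 174| = 50.5 degrees
The angle is 50.5 degrees

Final answer: 50.5 degrees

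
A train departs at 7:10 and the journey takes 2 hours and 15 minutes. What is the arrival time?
Starting time: 7:10
Adding 15 minutes to 10 minutes: 10 + 15 = 25 minutes
Adding 2 hours: 7 + 2 = 9
Final time: 9:25

Final answer: 9:25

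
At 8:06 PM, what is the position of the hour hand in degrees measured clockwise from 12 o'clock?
The hour hand moves 30 degrees per hour and 0.5 degrees per minute.
At 8:06: (8) x 30 + 6 x 0.5 = 240 + 3 = 243 degrees

Final answer: 243 degrees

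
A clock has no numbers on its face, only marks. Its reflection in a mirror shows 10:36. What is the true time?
Reflection across the vertical (12-6) axis maps a hand at angle A degrees to (360 - A) degrees, which sends a reading of T minutes past 12:00 to (720 - T) minutes past 12:00.
Mirror reads 10:36 = 636 minutes past 12:00.
Actual time: (720 - 636) mod 720 = 84 minutes = 1:24.

Final answer: 1:24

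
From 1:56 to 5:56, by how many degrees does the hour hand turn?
The hour hand moves 0.5 degrees per minute.
Time elapsed: 5:56 - 1:56 = 240 minutes
Angular displacement: 240 x 0.5 = 120 degrees

Final answer: 120 degrees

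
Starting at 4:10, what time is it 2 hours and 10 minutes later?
Starting time: 4:10
Adding 10 minutes to 10 minutes: 10 + 10 = 20 minutes
Adding 2 hours: 4 + 2 = 6
Final time: 6:20

Final answer: 6:20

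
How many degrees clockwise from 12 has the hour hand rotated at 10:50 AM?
The hour hand moves 30 degrees per hour and 0.5 degrees per minute.
At 10:50: (10) x 30 + 50 x 0.5 = 300 + 25 = 325 degrees

Final answer: 325 degrees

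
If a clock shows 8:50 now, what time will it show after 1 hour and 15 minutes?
Starting time: 8:50
Adding 15 minutes to 50 minutes: 50 + 15 = 65 minutes = 1 hour and 5 minutes
Adding 1 hour: 8 + 1 + 1 (carry) = 10
Final time: 10:05

Final answer: 10:05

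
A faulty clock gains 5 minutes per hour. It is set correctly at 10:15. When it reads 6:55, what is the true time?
For every 60 true minutes, the faulty clock advances 65 minutes, so 1 faulty-clock minute corresponds to 60/65 true minutes.
From 10:15 to 6:55 on the faulty dial is 520 minutes.
True elapsed: 520 x 60/65 = 480 minutes = 8 hours.
True time: 10:15 + 8 hours = 6:15.

Final answer: 6:15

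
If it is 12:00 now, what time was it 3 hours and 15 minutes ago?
Starting time: 12:00 = 0 total minutes past 12:00
Subtracting: 3 hours and 15 minutes = 195 minutes
0 - 195 = -195 (negative, add 12 hours = 720) = 525 minutes
= 8 hours and 45 minutes past 12:00 = 8:45

Final answer: 8:45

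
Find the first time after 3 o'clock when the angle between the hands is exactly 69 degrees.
At t minutes past 3:00, the hour hand is at 30 x 3 + 0.5t degrees and the minute hand is at 6t degrees.
The smaller angle between them is 69 degrees when |30H - 5.5t| = 69 or |30H - 5.5t| = 291.
With H = 3, solve 30 x 3 - 5.5t = +/- target for each target:
  t = (30 x 3 - 69) / 5.5 = 3.82
  t = (30 x 3 + 69) / 5.5 = 28.91
  t = (30 x 3 - 291) / 5.5 = -36.55 (outside (0, 60))
  t = (30 x 3 + 291) / 5.5 = 69.27 (outside (0, 60))
Valid solutions in (0, 60): {3.82, 28.91} minutes.
The first occurrence is t = 3.82 minutes.
The hands form a 69-degree angle at 3.82 minutes past 3:00.

Final answer: 3.82 minutes past 3:00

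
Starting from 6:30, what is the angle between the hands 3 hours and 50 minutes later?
First find the time 3 hours and 50 minutes after 6:30.
Total minutes: 6 x 60 + 30 + 3 x 60 + 50 = 620.
620 mod 720 = 620 minutes = 10:20.
Now compute the angle at 10:20:
Hour hand: 10 x 30 + 20 x 0.5 = 310 degrees
Minute hand: 20 x 6 = 120 degrees
Difference: |310 - 120| = 190 degrees
Smaller angle: 360 - 190 = 170 degrees

Final answer: 170 degrees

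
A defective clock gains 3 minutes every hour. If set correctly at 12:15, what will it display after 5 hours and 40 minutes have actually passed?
For every 60 true minutes, the faulty clock advances 60 + 3 = 63 minutes.
True elapsed: 5 hours and 40 minutes = 340 minutes.
Faulty clock advances: 340 x 63/60 = 357 minutes (drift: 17 minutes ahead).
Shown time: 12:15 + 357 minutes = 6:12.

Final answer: 6:12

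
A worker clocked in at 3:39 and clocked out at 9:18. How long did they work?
From 3:39 to 9:18:
(9 x 60 + 18) - (3 x 60 + 39) = 558 - 219 = 339 minutes
= 5 hours and 39 minutes

Final answer: 5 hours and 39 minutes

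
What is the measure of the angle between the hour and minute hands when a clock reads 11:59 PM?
Hour hand position: 11 x 30 + 59 x 0.5 = 359.5 degrees
Minute hand position: 59 x 6 = 354 degrees
Difference: |359.5 - 354| = 5.5 degrees
The angle between the hands is 5.5 degrees

Final answer: 5.5 degrees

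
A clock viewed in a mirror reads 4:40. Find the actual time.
Reflection across the vertical (12-6) axis maps a hand at angle A degrees to (360 - A) degrees, which sends a reading of T minutes past 12:00 to (720 - T) minutes past 12:00.
Mirror reads 4:40 = 280 minutes past 12:00.
Actual time: (720 - 280) mod 720 = 440 minutes = 7:20.

Final answer: 7:20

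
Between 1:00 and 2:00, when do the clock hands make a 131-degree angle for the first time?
At t minutes past 1:00, the hour hand is at 30 x 1 + 0.5t degrees and the minute hand is at 6t degrees.
The smaller angle between them is 131 degrees when |30H - 5.5t| = 131 or |30H - 5.5t| = 229.
With H = 1, solve 30 x 1 - 5.5t = +/- target for each target:
  t = (30 x 1 - 131) / 5.5 = -18.36 (outside (0, 60))
  t = (30 x 1 + 131) / 5.5 = 29.27
  t = (30 x 1 - 229) / 5.5 = -36.18 (outside (0, 60))
  t = (30 x 1 + 229) / 5.5 = 47.09
Valid solutions in (0, 60): {29.27, 47.09} minutes.
The first occurrence is t = 29.27 minutes.
The hands form a 131-degree angle at 29.27 minutes past 1:00.

Final answer: 29.27 minutes past 1:00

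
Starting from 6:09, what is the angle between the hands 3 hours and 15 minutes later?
First find the time 3 hours and 15 minutes after 6:09.
Total minutes: 6 x 60 + 9 + 3 x 60 + 15 = 564.
564 mod 720 = 564 minutes = 9:24.
Now compute the angle at 9:24:
Hour hand: 9 x 30 + 24 x 0.5 = 282 degrees
Minute hand: 24 x 6 = 144 degrees
Difference: |282 - 144| = 138 degrees
The angle is 138 degrees

Final answer: 138 degrees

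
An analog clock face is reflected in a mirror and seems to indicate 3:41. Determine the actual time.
Reflection across the vertical (12-6) axis maps a hand at angle A degrees to (360 - A) degrees, which sends a reading of T minutes past 12:00 to (720 - T) minutes past 12:00.
Mirror reads 3:41 = 221 minutes past 12:00.
Actual time: (720 - 221) mod 720 = 499 minutes = 8:19.

Final answer: 8:19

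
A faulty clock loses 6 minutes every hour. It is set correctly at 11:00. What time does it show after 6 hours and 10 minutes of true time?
For every 60 true minutes, the faulty clock advances 60 - 6 = 54 minutes.
True elapsed: 6 hours and 10 minutes = 370 minutes.
Faulty clock advances: 370 x 54/60 = 333 minutes (drift: 37 minutes behind).
Shown time: 11:00 + 333 minutes = 4:33.

Final answer: 4:33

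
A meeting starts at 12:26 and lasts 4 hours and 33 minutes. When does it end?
Starting time: 12:26
Adding 33 minutes to 26 minutes: 26 + 33 = 59 minutes
Adding 4 hours: 12 + 4 = 16 - 12 = 4
Final time: 4:59

Final answer: 4:59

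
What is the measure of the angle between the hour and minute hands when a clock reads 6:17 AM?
Hour hand position: 6 x 30 + 17 x 0.5 = 188.5 degrees
Minute hand position: 17 x 6 = 102 degrees
Difference: |188.5 - 102| = 86.5 degrees
The angle between the hands is 86.5 degrees

Final answer: 86.5 degrees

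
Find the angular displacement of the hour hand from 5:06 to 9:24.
The hour hand moves 0.5 degrees per minute.
Time elapsed: 9:24 - 5:06 = 258 minutes
Angular displacement: 258 x 0.5 = 129 degrees

Final answer: 129 degrees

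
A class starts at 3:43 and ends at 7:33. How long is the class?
From 3:43 to 7:33:
(7 x 60 + 33) - (3 x 60 + 43) = 453 - 223 = 230 minutes
= 3 hours and 50 minutes

Final answer: 3 hours and 50 minutes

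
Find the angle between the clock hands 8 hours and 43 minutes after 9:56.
First find the time 8 hours and 43 minutes after 9:56.
Total minutes: 9 x 60 + 56 + 8 x 60 + 43 = 1119.
1119 mod 720 = 399 minutes = 6:39.
Now compute the angle at 6:39:
Hour hand: 6 x 30 + 39 x 0.5 = 199.5 degrees
Minute hand: 39 x 6 = 234 degrees
Difference: |199.5 - 234| = 34.5 degrees
The angle is 34.5 degrees

Final answer: 34.5 degrees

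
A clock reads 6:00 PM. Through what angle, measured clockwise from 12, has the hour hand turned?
The hour hand moves 30 degrees per hour and 0.5 degrees per minute.
At 6:00: (6) x 30 + 0 x 0.5 = 180 + 0 = 180 degrees

Final answer: 180 degrees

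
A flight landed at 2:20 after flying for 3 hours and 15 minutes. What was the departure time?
Starting time: 2:20 = 140 total minutes past 12:00
Subtracting: 3 hours and 15 minutes = 195 minutes
140 - 195 = -55 (negative, add 12 hours = 720) = 665 minutes
= 11 hours and 5 minutes past 12:00 = 11:05

Final answer: 11:05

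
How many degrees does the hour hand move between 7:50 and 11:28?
The hour hand moves 0.5 degrees per minute.
Time elapsed: 11:28 - 7:50 = 218 minutes
Angular displacement: 218 x 0.5 = 109 degrees

Final answer: 109 degrees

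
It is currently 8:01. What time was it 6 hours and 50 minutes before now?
Starting time: 8:01 = 481 total minutes past 12:00
Subtracting: 6 hours and 50 minutes = 410 minutes
481 - 410 = 71 minutes
= 1 hour and 11 minutes past 12:00 = 1:11

Final answer: 1:11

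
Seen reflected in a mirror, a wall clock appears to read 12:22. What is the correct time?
Reflection across the vertical (12-6) axis maps a hand at angle A degrees to (360 - A) degrees, which sends a reading of T minutes past 12:00 to (720 - T) minutes past 12:00.
Mirror reads 12:22 = 22 minutes past 12:00.
Actual time: (720 - 22) mod 720 = 698 minutes = 11:38.

Final answer: 11:38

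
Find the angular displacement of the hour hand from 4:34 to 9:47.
The hour hand moves 0.5 degrees per minute.
Time elapsed: 9:47 - 4:34 = 313 minutes
Angular displacement: 313 x 0.5 = 156.5 degrees

Final answer: 156.5 degrees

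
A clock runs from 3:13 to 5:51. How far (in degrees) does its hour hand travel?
The hour hand moves 0.5 degrees per minute.
Time elapsed: 5:51 - 3:13 = 158 minutes
Angular displacement: 158 x 0.5 = 79 degrees

Final answer: 79 degrees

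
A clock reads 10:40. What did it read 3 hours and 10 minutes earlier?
Starting time: 10:40 = 640 total minutes past 12:00
Subtracting: 3 hours and 10 minutes = 190 minutes
640 - 190 = 450 minutes
= 7 hours and 30 minutes past 12:00 = 7:30

Final answer: 7:30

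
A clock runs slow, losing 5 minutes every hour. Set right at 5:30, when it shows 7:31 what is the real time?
For every 60 true minutes, the faulty clock advances 55 minutes, so 1 faulty-clock minute corresponds to 60/55 true minutes.
From 5:30 to 7:31 on the faulty dial is 121 minutes.
True elapsed: 121 x 60/55 = 132 minutes = 2 hours and 12 minutes.
True time: 5:30 + 2 hours and 12 minutes = 7:42.

Final answer: 7:42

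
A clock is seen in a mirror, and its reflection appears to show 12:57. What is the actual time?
Reflection across the vertical (12-6) axis maps a hand at angle A degrees to (360 - A) degrees, which sends a reading of T minutes past 12:00 to (720 - T) minutes past 12:00.
Mirror reads 12:57 = 57 minutes past 12:00.
Actual time: (720 - 57) mod 720 = 663 minutes = 11:03.

Final answer: 11:03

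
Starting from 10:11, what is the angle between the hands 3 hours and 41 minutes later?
First find the time 3 hours and 41 minutes after 10:11.
Total minutes: 10 x 60 + 11 + 3 x 60 + 41 = 832.
832 mod 720 = 112 minutes = 1:52.
Now compute the angle at 1:52:
Hour hand: 1 x 30 + 52 x 0.5 = 56 degrees
Minute hand: 52 x 6 = 312 degrees
Difference: |56 - 312| = 256 degrees
Smaller angle: 360 - 256 = 104 degrees

Final answer: 104 degrees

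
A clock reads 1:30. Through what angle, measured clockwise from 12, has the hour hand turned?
The hour hand moves 30 degrees per hour and 0.5 degrees per minute.
At 1:30: (1) x 30 + 30 x 0.5 = 30 + 15 = 45 degrees

Final answer: 45 degrees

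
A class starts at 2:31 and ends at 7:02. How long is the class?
From 2:31 to 7:02:
(7 x 60 + 2) - (2 x 60 + 31) = 422 - 151 = 271 minutes
= 4 hours and 31 minutes

Final answer: 4 hours and 31 minutes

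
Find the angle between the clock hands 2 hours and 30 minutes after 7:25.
First find the time 2 hours and 30 minutes after 7:25.
Total minutes: 7 x 60 + 25 + 2 x 60 + 30 = 595.
595 mod 720 = 595 minutes = 9:55.
Now compute the angle at 9:55:
Hour hand: 9 x 30 + 55 x 0.5 = 297.5 degrees
Minute hand: 55 x 6 = 330 degrees
Difference: |297.5 - 330| = 32.5 degrees
The angle is 32.5 degrees

Final answer: 32.5 degrees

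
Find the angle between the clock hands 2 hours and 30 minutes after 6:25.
First find the time 2 hours and 30 minutes after 6:25.
Total minutes: 6 x 60 + 25 + 2 x 60 + 30 = 535.
535 mod 720 = 535 minutes = 8:55.
Now compute the angle at 8:55:
Hour hand: 8 x 30 + 55 x 0.5 = 267.5 degrees
Minute hand: 55 x 6 = 330 degrees
Difference: |267.5 - 330| = 62.5 degrees
The angle is 62.5 degrees

Final answer: 62.5 degrees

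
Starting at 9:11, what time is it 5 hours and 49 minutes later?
Starting time: 9:11
Adding 49 minutes to 11 minutes: 11 + 49 = 60 minutes = 1 hour
Adding 5 hours: 9 + 5 + 1 (carry) = 15 - 12 = 3
Final time: 3:00

Final answer: 3:00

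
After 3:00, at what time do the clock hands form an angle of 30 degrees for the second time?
At t minutes past 3:00, the hour hand is at 30 x 3 + 0.5t degrees and the minute hand is at 6t degrees.
The smaller angle between them is 30 degrees when |30H - 5.5t| = 30 or |30H - 5.5t| = 330.
With H = 3, solve 30 x 3 - 5.5t = +/- target for each target:
  t = (30 x 3 - 30) / 5.5 = 10.91
  t = (30 x 3 + 30) / 5.5 = 21.82
  t = (30 x 3 - 330) / 5.5 = -43.64 (outside (0, 60))
  t = (30 x 3 + 330) / 5.5 = 76.36 (outside (0, 60))
Valid solutions in (0, 60): {10.91, 21.82} minutes.
The second occurrence is t = 21.82 minutes.
The hands form a 30-degree angle at 21.82 minutes past 3:00.

Final answer: 21.82 minutes past 3:00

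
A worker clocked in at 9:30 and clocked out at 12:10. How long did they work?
From 9:30 to 12:10:
(12 x 60 + 10) - (9 x 60 + 30) = 730 - 570 = 160 minutes
= 2 hours and 40 minutes

Final answer: 2 hours and 40 minutes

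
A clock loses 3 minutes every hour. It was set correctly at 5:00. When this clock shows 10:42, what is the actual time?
For every 60 true minutes, the faulty clock advances 57 minutes, so 1 faulty-clock minute corresponds to 60/57 true minutes.
From 5:00 to 10:42 on the faulty dial is 342 minutes.
True elapsed: 342 x 60/57 = 360 minutes = 6 hours.
True time: 5:00 + 6 hours = 11:00.

Final answer: 11:00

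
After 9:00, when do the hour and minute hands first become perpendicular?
At t minutes past 9:00, the hour hand is at 30 x 9 + 0.5t degrees and the minute hand is at 6t degrees.
The smaller angle between them is 90 degrees when |30H - 5.5t| = 90 or |30H - 5.5t| = 270.
With H = 9, solve 30 x 9 - 5.5t = +/- target for each target:
  t = (30 x 9 - 90) / 5.5 = 32.73
  t = (30 x 9 + 90) / 5.5 = 65.45 (outside (0, 60))
  t = (30 x 9 - 270) / 5.5 = 0 (outside (0, 60))
  t = (30 x 9 + 270) / 5.5 = 98.18 (outside (0, 60))
Valid solutions in (0, 60): {32.73} minutes.
First occurrence: t = 32.73 minutes.
The hands are at right angles at 32.73 minutes past 9:00.

Final answer: 32.73 minutes past 9:00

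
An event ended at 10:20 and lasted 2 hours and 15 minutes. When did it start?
Starting time: 10:20 = 620 total minutes past 12:00
Subtracting: 2 hours and 15 minutes = 135 minutes
620 - 135 = 485 minutes
= 8 hours and 5 minutes past 12:00 = 8:05

Final answer: 8:05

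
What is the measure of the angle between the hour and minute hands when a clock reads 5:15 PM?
Hour hand position: 5 x 30 + 15 x 0.5 = 157.5 degrees
Minute hand position: 15 x 6 = 90 degrees
Difference: |157.5 - 90| = 67.5 degrees
The angle between the hands is 67.5 degrees

Final answer: 67.5 degrees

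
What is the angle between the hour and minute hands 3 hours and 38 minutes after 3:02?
First find the time 3 hours and 38 minutes after 3:02.
Total minutes: 3 x 60 + 2 + 3 x 60 + 38 = 400.
400 mod 720 = 400 minutes = 6:40.
Now compute the angle at 6:40:
Hour hand: 6 x 30 + 40 x 0.5 = 200 degrees
Minute hand: 40 x 6 = 240 degrees
Difference: |200 - 240| = 40 degrees
The angle is 40 degrees

Final answer: 40 degrees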